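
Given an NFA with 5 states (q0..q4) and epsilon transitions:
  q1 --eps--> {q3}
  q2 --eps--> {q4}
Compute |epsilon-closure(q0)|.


Starting from q0
Initialize closure = {q0}
q0 has no outgoing epsilon transitions -> nothing to add
Final closure: {q0}
Size = 1

1


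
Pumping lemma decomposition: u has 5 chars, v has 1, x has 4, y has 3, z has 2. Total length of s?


|s| = |u| + |v| + |x| + |y| + |z|
= 5 + 1 + 4 + 3 + 2
= 6 + 4 + 5
= 10 + 5
= 15

15


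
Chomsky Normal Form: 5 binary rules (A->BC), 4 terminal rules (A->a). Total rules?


CNF allows two rule forms:
  A -> BC (binary): 5 rules
  A -> a (terminal): 4 rules
Total = 5 + 4 = 9

9


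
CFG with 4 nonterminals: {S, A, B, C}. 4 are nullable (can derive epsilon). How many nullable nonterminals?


Nonterminals: {S, A, B, C}
A nonterminal is nullable if it can derive epsilon
Counting nullable nonterminals: 4
Total nullable = 4

4


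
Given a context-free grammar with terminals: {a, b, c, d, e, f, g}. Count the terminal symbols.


Terminal symbols: a, b, c, d, e, f, g
Counting each: a (#1), b (#2), c (#3), d (#4), e (#5), f (#6), g (#7)
Total = 7

7


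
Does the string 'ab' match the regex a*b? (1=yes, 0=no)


Pattern: a*b
String: 'ab'
Pattern requires: zero or more 'a's followed by exactly one 'b'
Found 1 leading 'a's
Remaining: 'b'
Remaining is exactly 'b' -> match
Result: 1

1


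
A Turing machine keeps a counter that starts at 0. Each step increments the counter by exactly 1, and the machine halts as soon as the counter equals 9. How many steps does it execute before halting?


Counter starts at 0. Counting sequence:
  Step 1: counter = 1
  Step 2: counter = 2
  Step 3: counter = 3
  Step 4: counter = 4
  Step 5: counter = 5
  Step 6: counter = 6
  ...
  Step 9: counter = 9
Counter reached 9 -> halt
Total steps = 9

9


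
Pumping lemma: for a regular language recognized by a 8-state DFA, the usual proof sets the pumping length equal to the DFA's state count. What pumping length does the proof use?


Pumping lemma for regular languages (standard proof):
Take p = |Q|, the number of DFA states.
Any string of length >= |Q| passes through |Q|+1 states while reading its first |Q| symbols,
so by pigeonhole some state repeats, giving the loop that can be pumped.
Here |Q| = 8
Therefore the proof uses p = 8

8


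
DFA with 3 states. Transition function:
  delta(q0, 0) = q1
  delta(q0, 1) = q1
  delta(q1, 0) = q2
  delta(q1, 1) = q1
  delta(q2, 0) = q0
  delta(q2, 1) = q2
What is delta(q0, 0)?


Looking up transition function:
delta(q0, 0) in the table
Row: q0, Column: 0
Result: q1

q1


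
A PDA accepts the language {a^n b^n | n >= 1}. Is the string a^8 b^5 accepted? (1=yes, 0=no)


Language requires equal numbers of a's and b's
PDA pushes for each 'a', pops for each 'b'
Number of a's = 8
Number of b's = 5
8 != 5 -> Reject

0


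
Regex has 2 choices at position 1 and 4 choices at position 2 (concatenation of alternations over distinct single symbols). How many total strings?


First group: 2 alternatives
Second group: 4 alternatives
Concatenation: each choice from group 1 pairs with each from group 2
Total = 2 x 4 = 8

8


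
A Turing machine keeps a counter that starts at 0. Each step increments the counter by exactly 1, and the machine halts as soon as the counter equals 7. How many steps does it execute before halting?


Counter starts at 0. Counting sequence:
  Step 1: counter = 1
  Step 2: counter = 2
  Step 3: counter = 3
  Step 4: counter = 4
  Step 5: counter = 5
  Step 6: counter = 6
  Step 7: counter = 7
Counter reached 7 -> halt
Total steps = 7

7


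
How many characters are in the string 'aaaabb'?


String: 'aaaabb'
Counting characters:
  'a' appears 4 time(s)
  'b' appears 2 time(s)
Total length = 4 + 2 = 6

6


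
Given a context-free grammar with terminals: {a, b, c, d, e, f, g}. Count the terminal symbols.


Terminal symbols: a, b, c, d, e, f, g
Counting each: a (#1), b (#2), c (#3), d (#4), e (#5), f (#6), g (#7)
Total = 7

7


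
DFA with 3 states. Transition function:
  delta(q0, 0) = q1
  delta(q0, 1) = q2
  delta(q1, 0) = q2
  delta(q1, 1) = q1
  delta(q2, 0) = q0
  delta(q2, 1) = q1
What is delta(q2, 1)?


Looking up transition function:
delta(q2, 1) in the table
Row: q2, Column: 1
Result: q1

q1


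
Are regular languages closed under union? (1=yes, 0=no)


Regular languages are closed under:
- Union (DFA product construction)
- Intersection (DFA product construction)
- Complement (swap accept/reject states)
- Concatenation (NFA construction)
- Kleene star (NFA construction)
union is in this list
Therefore: closed

1


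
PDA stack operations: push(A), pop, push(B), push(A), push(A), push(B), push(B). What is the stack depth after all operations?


Tracing stack operations:
  push(A) -> stack = [A], depth=1
  pop -> removed A, stack = [], depth=0
  push(B) -> stack = [B], depth=1
  push(A) -> stack = [B,A], depth=2
  push(A) -> stack = [B,A,A], depth=3
  push(B) -> stack = [B,A,A,B], depth=4
  push(B) -> stack = [B,A,A,B,B], depth=5
Final depth = 5

5


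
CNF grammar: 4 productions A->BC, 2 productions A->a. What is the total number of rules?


CNF allows two rule forms:
  A -> BC (binary): 4 rules
  A -> a (terminal): 2 rules
Total = 4 + 2 = 6

6


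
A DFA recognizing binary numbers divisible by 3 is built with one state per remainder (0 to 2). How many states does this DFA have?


Divisibility by 3 is tracked via the remainder mod 3: 0, 1, ..., 2
The construction assigns one state to each remainder
Number of remainders = 3

3


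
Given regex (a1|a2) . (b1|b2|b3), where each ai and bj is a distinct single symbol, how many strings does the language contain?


First group: 2 alternatives
Second group: 3 alternatives
Concatenation: each choice from group 1 pairs with each from group 2
Total = 2 x 3 = 6

6


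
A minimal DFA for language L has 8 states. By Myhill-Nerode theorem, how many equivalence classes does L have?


Myhill-Nerode theorem:
Number of equivalence classes = number of states in minimal DFA
Minimal DFA states = 8
Therefore equivalence classes = 8

8


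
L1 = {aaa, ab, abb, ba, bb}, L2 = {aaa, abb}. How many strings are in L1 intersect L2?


L1 = {aaa, ab, abb, ba, bb}
L2 = {aaa, abb}
Checking each string in L1 against L2:
  'aaa': in L2? Yes
  'ab': in L2? No
  'abb': in L2? Yes
  'ba': in L2? No
  'bb': in L2? No
Intersection = {aaa, abb}
|L1 ∩ L2| = 2

2


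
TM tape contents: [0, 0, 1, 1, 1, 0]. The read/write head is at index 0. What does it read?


Tape: [0, 0, 1, 1, 1, 0]
Positions: 0 1 2 3 4 5
Values:    0 0 1 1 1 0
Head at position 0
tape[0] = 0

0


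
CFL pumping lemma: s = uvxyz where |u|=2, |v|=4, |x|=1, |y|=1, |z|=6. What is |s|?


|s| = |u| + |v| + |x| + |y| + |z|
= 2 + 4 + 1 + 1 + 6
= 6 + 1 + 7
= 7 + 7
= 14

14


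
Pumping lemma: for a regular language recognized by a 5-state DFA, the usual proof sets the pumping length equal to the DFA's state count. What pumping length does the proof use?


Pumping lemma for regular languages (standard proof):
Take p = |Q|, the number of DFA states.
Any string of length >= |Q| passes through |Q|+1 states while reading its first |Q| symbols,
so by pigeonhole some state repeats, giving the loop that can be pumped.
Here |Q| = 5
Therefore the proof uses p = 5

5


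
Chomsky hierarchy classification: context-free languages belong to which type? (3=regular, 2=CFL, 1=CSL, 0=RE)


Chomsky hierarchy levels:
  Type 3: Regular (DFA/NFA/regex)
  Type 2: Context-free (PDA)
  Type 1: Context-sensitive
  Type 0: Recursively enumerable (TM)
'context-free' corresponds to Type 2

2


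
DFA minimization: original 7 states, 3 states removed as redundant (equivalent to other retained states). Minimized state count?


Original DFA: 7 states
Redundant states removed: 3
Minimized states = original - removed
= 7 - 3
= 4

4


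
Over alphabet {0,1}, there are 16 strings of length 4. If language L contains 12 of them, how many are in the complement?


Alphabet: {0,1}
String length: 4
Total strings of length 4 = 2^4 = 16
Strings in L = 12
Complement = total - |L|
= 16 - 12
= 4

4


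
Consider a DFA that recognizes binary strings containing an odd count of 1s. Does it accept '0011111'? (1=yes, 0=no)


DFA has 2 states: q_even (start, accept=no) and q_odd
Processing string '0011111' character by character:
  Position 0: read '0', 1-count=0 -> q_even (no change)
  Position 1: read '0', 1-count=0 -> q_even (no change)
  Position 2: read '1', 1-count=1 -> q_odd
  Position 3: read '1', 1-count=2 -> q_even
  Position 4: read '1', 1-count=3 -> q_odd
  Position 5: read '1', 1-count=4 -> q_even
  Position 6: read '1', 1-count=5 -> q_odd
Final state: q_odd, total 1s = 5 (odd); the DFA requires an odd count -> accept

1


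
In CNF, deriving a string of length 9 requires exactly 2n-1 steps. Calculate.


Chomsky Normal Form derivation:
String length n = 9
Each step either:
  - Splits a nonterminal into two (n-1 such steps)
  - Converts a nonterminal to terminal (n such steps)
Total = (n-1) + n = 2n - 1
= 2(9) - 1
= 18 - 1
= 17

17


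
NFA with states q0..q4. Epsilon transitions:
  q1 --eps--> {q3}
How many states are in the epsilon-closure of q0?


Starting from q0
Initialize closure = {q0}
q0 has no outgoing epsilon transitions -> nothing to add
Final closure: {q0}
Size = 1

1


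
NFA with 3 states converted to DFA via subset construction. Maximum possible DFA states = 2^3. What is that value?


NFA has 3 states
Subset construction: each DFA state = subset of NFA states
Maximum subsets = 2^3
2^3 = 8

8


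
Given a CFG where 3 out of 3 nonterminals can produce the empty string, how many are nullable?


Nonterminals: {S, A, B}
A nonterminal is nullable if it can derive epsilon
Counting nullable nonterminals: 3
Total nullable = 3

3


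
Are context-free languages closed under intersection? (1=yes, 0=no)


CFL closure properties:
  Closed under: union, concatenation, Kleene star
  NOT closed under: intersection, complement
Operation 'intersection' is in not-closed list -> No (not closed)

0


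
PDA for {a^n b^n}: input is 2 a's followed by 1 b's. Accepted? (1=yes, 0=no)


Language requires equal numbers of a's and b's
PDA pushes for each 'a', pops for each 'b'
Number of a's = 2
Number of b's = 1
2 != 1 -> Reject

0


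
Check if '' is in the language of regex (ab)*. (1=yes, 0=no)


Pattern: (ab)*
String: ''
Pattern requires: zero or more repetitions of 'ab'
Pairs: []
All pairs are 'ab'? Yes
Result: 1

1


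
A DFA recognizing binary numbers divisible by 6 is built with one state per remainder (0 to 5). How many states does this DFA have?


Divisibility by 6 is tracked via the remainder mod 6: 0, 1, ..., 5
The construction assigns one state to each remainder
Number of remainders = 6

6


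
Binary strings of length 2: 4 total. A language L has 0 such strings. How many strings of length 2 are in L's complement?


Alphabet: {0,1}
String length: 2
Total strings of length 2 = 2^2 = 4
Strings in L = 0
Complement = total - |L|
= 4 - 0
= 4

4


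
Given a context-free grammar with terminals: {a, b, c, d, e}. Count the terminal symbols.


Terminal symbols: a, b, c, d, e
Counting each: a (#1), b (#2), c (#3), d (#4), e (#5)
Total = 5

5


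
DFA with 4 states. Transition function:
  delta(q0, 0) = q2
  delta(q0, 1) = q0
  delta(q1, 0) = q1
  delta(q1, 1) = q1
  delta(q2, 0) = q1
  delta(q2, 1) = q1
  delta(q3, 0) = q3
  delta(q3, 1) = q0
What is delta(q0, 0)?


Looking up transition function:
delta(q0, 0) in the table
Row: q0, Column: 0
Result: q2

q2


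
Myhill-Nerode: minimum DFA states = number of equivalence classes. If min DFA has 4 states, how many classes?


Myhill-Nerode theorem:
Number of equivalence classes = number of states in minimal DFA
Minimal DFA states = 4
Therefore equivalence classes = 4

4


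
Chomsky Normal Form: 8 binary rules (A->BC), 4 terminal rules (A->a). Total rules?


CNF allows two rule forms:
  A -> BC (binary): 8 rules
  A -> a (terminal): 4 rules
Total = 8 + 4 = 12

12


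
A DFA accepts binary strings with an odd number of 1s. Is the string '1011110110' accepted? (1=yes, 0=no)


DFA has 2 states: q_even (start, accept=no) and q_odd
Processing string '1011110110' character by character:
  Position 0: read '1', 1-count=1 -> q_odd
  Position 1: read '0', 1-count=1 -> q_odd (no change)
  Position 2: read '1', 1-count=2 -> q_even
  Position 3: read '1', 1-count=3 -> q_odd
  Position 4: read '1', 1-count=4 -> q_even
  Position 5: read '1', 1-count=5 -> q_odd
  Position 6: read '0', 1-count=5 -> q_odd (no change)
  Position 7: read '1', 1-count=6 -> q_even
  Position 8: read '1', 1-count=7 -> q_odd
  Position 9: read '0', 1-count=7 -> q_odd (no change)
Final state: q_odd, total 1s = 7 (odd); the DFA requires an odd count -> accept

1


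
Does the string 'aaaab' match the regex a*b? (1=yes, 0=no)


Pattern: a*b
String: 'aaaab'
Pattern requires: zero or more 'a's followed by exactly one 'b'
Found 4 leading 'a's
Remaining: 'b'
Remaining is exactly 'b' -> match
Result: 1

1


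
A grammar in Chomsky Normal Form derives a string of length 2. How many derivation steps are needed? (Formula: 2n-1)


Chomsky Normal Form derivation:
String length n = 2
Each step either:
  - Splits a nonterminal into two (n-1 such steps)
  - Converts a nonterminal to terminal (n such steps)
Total = (n-1) + n = 2n - 1
= 2(2) - 1
= 4 - 1
= 3

3


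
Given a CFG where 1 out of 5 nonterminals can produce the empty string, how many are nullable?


Nonterminals: {S, A, B, C, D}
A nonterminal is nullable if it can derive epsilon
Counting nullable nonterminals: 1
Total nullable = 1

1


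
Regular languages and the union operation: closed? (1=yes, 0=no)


Regular languages are closed under all standard operations:
- Union: Yes (product construction)
- Intersection: Yes (product construction)
- Complement: Yes (swap accept/reject)
- Concatenation: Yes (NFA construction)
Operation: union -> Closed

1


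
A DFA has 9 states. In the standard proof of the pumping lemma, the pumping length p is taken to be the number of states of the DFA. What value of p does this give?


Pumping lemma for regular languages (standard proof):
Take p = |Q|, the number of DFA states.
Any string of length >= |Q| passes through |Q|+1 states while reading its first |Q| symbols,
so by pigeonhole some state repeats, giving the loop that can be pumped.
Here |Q| = 9
Therefore the proof uses p = 9

9


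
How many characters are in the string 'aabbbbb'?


String: 'aabbbbb'
Counting characters:
  'a' appears 2 time(s)
  'b' appears 5 time(s)
Total length = 2 + 5 = 7

7


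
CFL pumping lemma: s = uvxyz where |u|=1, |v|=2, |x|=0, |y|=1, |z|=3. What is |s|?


|s| = |u| + |v| + |x| + |y| + |z|
= 1 + 2 + 0 + 1 + 3
= 3 + 0 + 4
= 3 + 4
= 7

7


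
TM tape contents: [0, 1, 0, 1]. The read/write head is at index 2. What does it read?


Tape: [0, 1, 0, 1]
Positions: 0 1 2 3
Values:    0 1 0 1
Head at position 2
tape[2] = 0

0


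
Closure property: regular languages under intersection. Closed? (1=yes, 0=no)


Regular languages are closed under:
- Union (DFA product construction)
- Intersection (DFA product construction)
- Complement (swap accept/reject states)
- Concatenation (NFA construction)
- Kleene star (NFA construction)
intersection is in this list
Therefore: closed

1


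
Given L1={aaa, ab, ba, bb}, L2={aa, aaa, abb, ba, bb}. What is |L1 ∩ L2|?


L1 = {aaa, ab, ba, bb}
L2 = {aa, aaa, abb, ba, bb}
Checking each string in L1 against L2:
  'aaa': in L2? Yes
  'ab': in L2? No
  'ba': in L2? Yes
  'bb': in L2? Yes
Intersection = {aaa, ba, bb}
|L1 ∩ L2| = 3

3


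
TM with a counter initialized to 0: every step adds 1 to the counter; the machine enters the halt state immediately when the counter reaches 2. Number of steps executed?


Counter starts at 0. Counting sequence:
  Step 1: counter = 1
  Step 2: counter = 2
Counter reached 2 -> halt
Total steps = 2

2


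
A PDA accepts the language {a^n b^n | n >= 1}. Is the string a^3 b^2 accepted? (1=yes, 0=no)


Language requires equal numbers of a's and b's
PDA pushes for each 'a', pops for each 'b'
Number of a's = 3
Number of b's = 2
3 != 2 -> Reject

0


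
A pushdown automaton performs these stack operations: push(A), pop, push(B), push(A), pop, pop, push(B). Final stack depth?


Tracing stack operations:
  push(A) -> stack = [A], depth=1
  pop -> removed A, stack = [], depth=0
  push(B) -> stack = [B], depth=1
  push(A) -> stack = [B,A], depth=2
  pop -> removed A, stack = [B], depth=1
  pop -> removed B, stack = [], depth=0
  push(B) -> stack = [B], depth=1
Final depth = 1

1


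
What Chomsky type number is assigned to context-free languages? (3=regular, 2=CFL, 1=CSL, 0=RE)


Chomsky hierarchy levels:
  Type 3: Regular (DFA/NFA/regex)
  Type 2: Context-free (PDA)
  Type 1: Context-sensitive
  Type 0: Recursively enumerable (TM)
'context-free' corresponds to Type 2

2


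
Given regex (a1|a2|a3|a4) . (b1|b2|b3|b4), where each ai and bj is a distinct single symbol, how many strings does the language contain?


First group: 4 alternatives
Second group: 4 alternatives
Concatenation: each choice from group 1 pairs with each from group 2
Total = 4 x 4 = 16

16


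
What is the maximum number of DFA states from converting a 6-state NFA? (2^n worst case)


NFA has 6 states
Subset construction: each DFA state = subset of NFA states
Maximum subsets = 2^6
2^6 = 64

64


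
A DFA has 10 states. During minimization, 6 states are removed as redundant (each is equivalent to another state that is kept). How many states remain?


Original DFA: 10 states
Redundant states removed: 6
Minimized states = original - removed
= 10 - 6
= 4

4


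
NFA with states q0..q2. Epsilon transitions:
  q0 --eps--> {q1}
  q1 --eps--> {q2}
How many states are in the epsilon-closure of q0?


Starting from q0
Initialize closure = {q0}
Follow epsilon from q0 -> add q1
Follow epsilon from q1 -> add q2
Final closure: {q0, q1, q2}
Size = 3

3


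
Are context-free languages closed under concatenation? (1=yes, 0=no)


CFL closure properties:
  Closed under: union, concatenation, Kleene star
  NOT closed under: intersection, complement
Operation 'concatenation' is in closed list -> Yes (closed)

1


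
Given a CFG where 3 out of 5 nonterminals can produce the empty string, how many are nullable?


Nonterminals: {S, A, B, C, D}
A nonterminal is nullable if it can derive epsilon
Counting nullable nonterminals: 3
Total nullable = 3

3


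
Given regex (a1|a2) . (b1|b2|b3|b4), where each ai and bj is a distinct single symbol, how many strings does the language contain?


First group: 2 alternatives
Second group: 4 alternatives
Concatenation: each choice from group 1 pairs with each from group 2
Total = 2 x 4 = 8

8


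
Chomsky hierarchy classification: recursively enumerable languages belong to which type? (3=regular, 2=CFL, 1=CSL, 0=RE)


Chomsky hierarchy levels:
  Type 3: Regular (DFA/NFA/regex)
  Type 2: Context-free (PDA)
  Type 1: Context-sensitive
  Type 0: Recursively enumerable (TM)
'recursively enumerable' corresponds to Type 0

0


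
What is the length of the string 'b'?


String: 'b'
Counting characters:
  'b' appears 1 time(s)
Total length = 0 + 1 = 1

1


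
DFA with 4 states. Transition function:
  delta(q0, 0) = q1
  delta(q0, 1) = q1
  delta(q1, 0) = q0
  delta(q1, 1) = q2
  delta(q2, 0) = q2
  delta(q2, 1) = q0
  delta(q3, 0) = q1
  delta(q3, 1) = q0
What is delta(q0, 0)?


Looking up transition function:
delta(q0, 0) in the table
Row: q0, Column: 0
Result: q1

q1


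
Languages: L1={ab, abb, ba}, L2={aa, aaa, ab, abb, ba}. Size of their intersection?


L1 = {ab, abb, ba}
L2 = {aa, aaa, ab, abb, ba}
Checking each string in L1 against L2:
  'ab': in L2? Yes
  'abb': in L2? Yes
  'ba': in L2? Yes
Intersection = {ab, abb, ba}
|L1 ∩ L2| = 3

3


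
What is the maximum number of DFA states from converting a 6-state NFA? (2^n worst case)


NFA has 6 states
Subset construction: each DFA state = subset of NFA states
Maximum subsets = 2^6
2^6 = 64

64


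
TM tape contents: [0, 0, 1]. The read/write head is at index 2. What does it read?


Tape: [0, 0, 1]
Positions: 0 1 2
Values:    0 0 1
Head at position 2
tape[2] = 1

1


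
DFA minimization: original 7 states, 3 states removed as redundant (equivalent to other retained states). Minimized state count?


Original DFA: 7 states
Redundant states removed: 3
Minimized states = original - removed
= 7 - 3
= 4

4


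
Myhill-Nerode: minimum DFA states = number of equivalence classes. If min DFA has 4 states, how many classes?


Myhill-Nerode theorem:
Number of equivalence classes = number of states in minimal DFA
Minimal DFA states = 4
Therefore equivalence classes = 4

4


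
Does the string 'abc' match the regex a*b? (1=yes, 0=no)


Pattern: a*b
String: 'abc'
Pattern requires: zero or more 'a's followed by exactly one 'b'
Found 1 leading 'a's
Remaining: 'bc'
Remaining is not 'b' -> no match
Result: 0

0


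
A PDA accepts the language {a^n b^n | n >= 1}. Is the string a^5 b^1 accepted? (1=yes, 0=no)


Language requires equal numbers of a's and b's
PDA pushes for each 'a', pops for each 'b'
Number of a's = 5
Number of b's = 1
5 != 1 -> Reject

0


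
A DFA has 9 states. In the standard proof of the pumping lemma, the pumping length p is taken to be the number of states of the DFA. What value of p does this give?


Pumping lemma for regular languages (standard proof):
Take p = |Q|, the number of DFA states.
Any string of length >= |Q| passes through |Q|+1 states while reading its first |Q| symbols,
so by pigeonhole some state repeats, giving the loop that can be pumped.
Here |Q| = 9
Therefore the proof uses p = 9

9


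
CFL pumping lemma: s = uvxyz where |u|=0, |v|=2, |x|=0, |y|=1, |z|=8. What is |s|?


|s| = |u| + |v| + |x| + |y| + |z|
= 0 + 2 + 0 + 1 + 8
= 2 + 0 + 9
= 2 + 9
= 11

11


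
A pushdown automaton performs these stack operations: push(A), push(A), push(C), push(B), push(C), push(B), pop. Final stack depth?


Tracing stack operations:
  push(A) -> stack = [A], depth=1
  push(A) -> stack = [A,A], depth=2
  push(C) -> stack = [A,A,C], depth=3
  push(B) -> stack = [A,A,C,B], depth=4
  push(C) -> stack = [A,A,C,B,C], depth=5
  push(B) -> stack = [A,A,C,B,C,B], depth=6
  pop -> removed B, stack = [A,A,C,B,C], depth=5
Final depth = 5

5


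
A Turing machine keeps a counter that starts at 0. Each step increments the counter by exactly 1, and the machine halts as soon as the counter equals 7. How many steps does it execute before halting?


Counter starts at 0. Counting sequence:
  Step 1: counter = 1
  Step 2: counter = 2
  Step 3: counter = 3
  Step 4: counter = 4
  Step 5: counter = 5
  Step 6: counter = 6
  Step 7: counter = 7
Counter reached 7 -> halt
Total steps = 7

7


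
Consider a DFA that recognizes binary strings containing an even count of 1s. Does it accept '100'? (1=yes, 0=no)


DFA has 2 states: q_even (start, accept=yes) and q_odd
Processing string '100' character by character:
  Position 0: read '1', 1-count=1 -> q_odd
  Position 1: read '0', 1-count=1 -> q_odd (no change)
  Position 2: read '0', 1-count=1 -> q_odd (no change)
Final state: q_odd, total 1s = 1 (odd); the DFA requires an even count -> reject

0


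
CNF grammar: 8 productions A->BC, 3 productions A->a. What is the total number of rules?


CNF allows two rule forms:
  A -> BC (binary): 8 rules
  A -> a (terminal): 3 rules
Total = 8 + 3 = 11

11


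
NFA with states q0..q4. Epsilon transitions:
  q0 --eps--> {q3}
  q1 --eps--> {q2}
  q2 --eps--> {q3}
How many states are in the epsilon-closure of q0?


Starting from q0
Initialize closure = {q0}
Follow epsilon from q0 -> add q3
Final closure: {q0, q3}
Size = 2

2


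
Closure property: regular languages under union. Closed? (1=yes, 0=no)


Regular languages are closed under:
- Union (DFA product construction)
- Intersection (DFA product construction)
- Complement (swap accept/reject states)
- Concatenation (NFA construction)
- Kleene star (NFA construction)
union is in this list
Therefore: closed

1


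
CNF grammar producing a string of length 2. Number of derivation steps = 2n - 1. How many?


Chomsky Normal Form derivation:
String length n = 2
Each step either:
  - Splits a nonterminal into two (n-1 such steps)
  - Converts a nonterminal to terminal (n such steps)
Total = (n-1) + n = 2n - 1
= 2(2) - 1
= 4 - 1
= 3

3


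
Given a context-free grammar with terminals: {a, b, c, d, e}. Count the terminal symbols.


Terminal symbols: a, b, c, d, e
Counting each: a (#1), b (#2), c (#3), d (#4), e (#5)
Total = 5

5


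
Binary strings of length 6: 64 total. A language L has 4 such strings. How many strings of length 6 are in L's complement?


Alphabet: {0,1}
String length: 6
Total strings of length 6 = 2^6 = 64
Strings in L = 4
Complement = total - |L|
= 64 - 4
= 60

60


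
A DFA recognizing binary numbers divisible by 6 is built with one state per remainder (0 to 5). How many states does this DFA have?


Divisibility by 6 is tracked via the remainder mod 6: 0, 1, ..., 5
The construction assigns one state to each remainder
Number of remainders = 6

6


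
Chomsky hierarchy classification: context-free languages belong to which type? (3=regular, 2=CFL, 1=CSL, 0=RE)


Chomsky hierarchy levels:
  Type 3: Regular (DFA/NFA/regex)
  Type 2: Context-free (PDA)
  Type 1: Context-sensitive
  Type 0: Recursively enumerable (TM)
'context-free' corresponds to Type 2

2


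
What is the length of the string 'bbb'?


String: 'bbb'
Counting characters:
  'b' appears 3 time(s)
Total length = 0 + 3 = 3

3


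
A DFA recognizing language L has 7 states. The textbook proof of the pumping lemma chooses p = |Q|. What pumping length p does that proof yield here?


Pumping lemma for regular languages (standard proof):
Take p = |Q|, the number of DFA states.
Any string of length >= |Q| passes through |Q|+1 states while reading its first |Q| symbols,
so by pigeonhole some state repeats, giving the loop that can be pumped.
Here |Q| = 7
Therefore the proof uses p = 7

7


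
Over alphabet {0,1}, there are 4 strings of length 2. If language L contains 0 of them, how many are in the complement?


Alphabet: {0,1}
String length: 2
Total strings of length 2 = 2^2 = 4
Strings in L = 0
Complement = total - |L|
= 4 - 0
= 4

4


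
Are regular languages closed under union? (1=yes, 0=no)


Regular languages are closed under all standard operations:
- Union: Yes (product construction)
- Intersection: Yes (product construction)
- Complement: Yes (swap accept/reject)
- Concatenation: Yes (NFA construction)
Operation: union -> Closed

1


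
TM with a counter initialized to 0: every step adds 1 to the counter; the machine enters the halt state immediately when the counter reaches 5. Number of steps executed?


Counter starts at 0. Counting sequence:
  Step 1: counter = 1
  Step 2: counter = 2
  Step 3: counter = 3
  Step 4: counter = 4
  Step 5: counter = 5
Counter reached 5 -> halt
Total steps = 5

5


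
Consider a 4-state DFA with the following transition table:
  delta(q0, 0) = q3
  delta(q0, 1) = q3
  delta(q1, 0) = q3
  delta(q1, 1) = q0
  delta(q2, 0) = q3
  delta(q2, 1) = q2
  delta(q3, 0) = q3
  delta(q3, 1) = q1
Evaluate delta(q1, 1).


Looking up transition function:
delta(q1, 1) in the table
Row: q1, Column: 1
Result: q0

q0


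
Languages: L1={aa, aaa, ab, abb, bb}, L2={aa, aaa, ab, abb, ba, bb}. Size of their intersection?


L1 = {aa, aaa, ab, abb, bb}
L2 = {aa, aaa, ab, abb, ba, bb}
Checking each string in L1 against L2:
  'aa': in L2? Yes
  'aaa': in L2? Yes
  'ab': in L2? Yes
  'abb': in L2? Yes
  'bb': in L2? Yes
Intersection = {aa, aaa, ab, abb, bb}
|L1 ∩ L2| = 5

5


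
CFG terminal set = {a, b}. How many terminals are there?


Terminal symbols: a, b
Counting each: a (#1), b (#2)
Total = 2

2


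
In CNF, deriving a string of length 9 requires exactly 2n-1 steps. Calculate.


Chomsky Normal Form derivation:
String length n = 9
Each step either:
  - Splits a nonterminal into two (n-1 such steps)
  - Converts a nonterminal to terminal (n such steps)
Total = (n-1) + n = 2n - 1
= 2(9) - 1
= 18 - 1
= 17

17


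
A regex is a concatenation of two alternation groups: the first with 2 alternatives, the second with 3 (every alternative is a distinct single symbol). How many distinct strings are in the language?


First group: 2 alternatives
Second group: 3 alternatives
Concatenation: each choice from group 1 pairs with each from group 2
Total = 2 x 3 = 6

6


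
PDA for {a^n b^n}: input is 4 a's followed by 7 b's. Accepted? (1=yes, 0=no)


Language requires equal numbers of a's and b's
PDA pushes for each 'a', pops for each 'b'
Number of a's = 4
Number of b's = 7
4 != 7 -> Reject

0


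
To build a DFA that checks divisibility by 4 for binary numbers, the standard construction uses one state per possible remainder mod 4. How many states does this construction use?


Divisibility by 4 is tracked via the remainder mod 4: 0, 1, ..., 3
The construction assigns one state to each remainder
Number of remainders = 4

4


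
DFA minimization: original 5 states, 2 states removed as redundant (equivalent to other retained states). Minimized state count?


Original DFA: 5 states
Redundant states removed: 2
Minimized states = original - removed
= 5 - 2
= 3

3


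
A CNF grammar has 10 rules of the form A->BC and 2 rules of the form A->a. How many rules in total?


CNF allows two rule forms:
  A -> BC (binary): 10 rules
  A -> a (terminal): 2 rules
Total = 10 + 2 = 12

12


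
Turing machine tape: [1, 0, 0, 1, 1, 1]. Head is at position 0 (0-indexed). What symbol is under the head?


Tape: [1, 0, 0, 1, 1, 1]
Positions: 0 1 2 3 4 5
Values:    1 0 0 1 1 1
Head at position 0
tape[0] = 1

1


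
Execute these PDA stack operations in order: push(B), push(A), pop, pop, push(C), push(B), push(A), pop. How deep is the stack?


Tracing stack operations:
  push(B) -> stack = [B], depth=1
  push(A) -> stack = [B,A], depth=2
  pop -> removed A, stack = [B], depth=1
  pop -> removed B, stack = [], depth=0
  push(C) -> stack = [C], depth=1
  push(B) -> stack = [C,B], depth=2
  push(A) -> stack = [C,B,A], depth=3
  pop -> removed A, stack = [C,B], depth=2
Final depth = 2

2


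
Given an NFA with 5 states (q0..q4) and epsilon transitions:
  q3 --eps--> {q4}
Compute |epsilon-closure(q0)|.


Starting from q0
Initialize closure = {q0}
q0 has no outgoing epsilon transitions -> nothing to add
Final closure: {q0}
Size = 1

1


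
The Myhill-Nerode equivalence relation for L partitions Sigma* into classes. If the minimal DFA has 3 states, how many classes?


Myhill-Nerode theorem:
Number of equivalence classes = number of states in minimal DFA
Minimal DFA states = 3
Therefore equivalence classes = 3

3


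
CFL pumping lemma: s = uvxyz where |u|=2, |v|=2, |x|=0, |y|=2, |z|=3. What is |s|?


|s| = |u| + |v| + |x| + |y| + |z|
= 2 + 2 + 0 + 2 + 3
= 4 + 0 + 5
= 4 + 5
= 9

9


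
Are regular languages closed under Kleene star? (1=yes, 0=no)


Regular languages are closed under:
- Union (DFA product construction)
- Intersection (DFA product construction)
- Complement (swap accept/reject states)
- Concatenation (NFA construction)
- Kleene star (NFA construction)
Kleene star is in this list
Therefore: closed

1


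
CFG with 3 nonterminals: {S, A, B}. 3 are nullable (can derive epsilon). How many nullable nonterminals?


Nonterminals: {S, A, B}
A nonterminal is nullable if it can derive epsilon
Counting nullable nonterminals: 3
Total nullable = 3

3


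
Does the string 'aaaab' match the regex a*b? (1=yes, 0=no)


Pattern: a*b
String: 'aaaab'
Pattern requires: zero or more 'a's followed by exactly one 'b'
Found 4 leading 'a's
Remaining: 'b'
Remaining is exactly 'b' -> match
Result: 1

1


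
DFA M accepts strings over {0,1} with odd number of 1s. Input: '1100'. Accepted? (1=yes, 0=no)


DFA has 2 states: q_even (start, accept=no) and q_odd
Processing string '1100' character by character:
  Position 0: read '1', 1-count=1 -> q_odd
  Position 1: read '1', 1-count=2 -> q_even
  Position 2: read '0', 1-count=2 -> q_even (no change)
  Position 3: read '0', 1-count=2 -> q_even (no change)
Final state: q_even, total 1s = 2 (even); the DFA requires an odd count -> reject

0


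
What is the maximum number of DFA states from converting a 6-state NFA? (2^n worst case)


NFA has 6 states
Subset construction: each DFA state = subset of NFA states
Maximum subsets = 2^6
2^6 = 64

64


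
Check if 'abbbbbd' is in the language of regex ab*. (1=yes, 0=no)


Pattern: ab*
String: 'abbbbbd'
Pattern requires: exactly one 'a' followed by zero or more 'b's
First char is 'a' -> OK
Rest 'bbbbbd': all b's? No
Result: 0

0


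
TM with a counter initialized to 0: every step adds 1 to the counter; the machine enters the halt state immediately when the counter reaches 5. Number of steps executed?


Counter starts at 0. Counting sequence:
  Step 1: counter = 1
  Step 2: counter = 2
  Step 3: counter = 3
  Step 4: counter = 4
  Step 5: counter = 5
Counter reached 5 -> halt
Total steps = 5

5


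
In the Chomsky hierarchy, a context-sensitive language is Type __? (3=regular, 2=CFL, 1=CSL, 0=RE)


Chomsky hierarchy levels:
  Type 3: Regular (DFA/NFA/regex)
  Type 2: Context-free (PDA)
  Type 1: Context-sensitive
  Type 0: Recursively enumerable (TM)
'context-sensitive' corresponds to Type 1

1


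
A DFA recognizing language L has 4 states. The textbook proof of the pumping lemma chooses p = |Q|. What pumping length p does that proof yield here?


Pumping lemma for regular languages (standard proof):
Take p = |Q|, the number of DFA states.
Any string of length >= |Q| passes through |Q|+1 states while reading its first |Q| symbols,
so by pigeonhole some state repeats, giving the loop that can be pumped.
Here |Q| = 4
Therefore the proof uses p = 4

4


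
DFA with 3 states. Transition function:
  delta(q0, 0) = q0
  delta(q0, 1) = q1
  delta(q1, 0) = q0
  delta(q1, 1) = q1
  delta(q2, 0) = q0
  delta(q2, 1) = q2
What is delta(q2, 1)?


Looking up transition function:
delta(q2, 1) in the table
Row: q2, Column: 1
Result: q2

q2


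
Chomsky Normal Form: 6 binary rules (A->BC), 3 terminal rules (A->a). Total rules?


CNF allows two rule forms:
  A -> BC (binary): 6 rules
  A -> a (terminal): 3 rules
Total = 6 + 3 = 9

9


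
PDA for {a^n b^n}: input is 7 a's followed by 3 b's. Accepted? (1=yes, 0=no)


Language requires equal numbers of a's and b's
PDA pushes for each 'a', pops for each 'b'
Number of a's = 7
Number of b's = 3
7 != 3 -> Reject

0


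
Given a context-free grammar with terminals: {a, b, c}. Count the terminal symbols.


Terminal symbols: a, b, c
Counting each: a (#1), b (#2), c (#3)
Total = 3

3


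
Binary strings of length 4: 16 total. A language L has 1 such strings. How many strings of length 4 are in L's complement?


Alphabet: {0,1}
String length: 4
Total strings of length 4 = 2^4 = 16
Strings in L = 1
Complement = total - |L|
= 16 - 1
= 15

15


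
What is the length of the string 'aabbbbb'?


String: 'aabbbbb'
Counting characters:
  'a' appears 2 time(s)
  'b' appears 5 time(s)
Total length = 2 + 5 = 7

7


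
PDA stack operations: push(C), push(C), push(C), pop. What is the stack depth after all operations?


Tracing stack operations:
  push(C) -> stack = [C], depth=1
  push(C) -> stack = [C,C], depth=2
  push(C) -> stack = [C,C,C], depth=3
  pop -> removed C, stack = [C,C], depth=2
Final depth = 2

2


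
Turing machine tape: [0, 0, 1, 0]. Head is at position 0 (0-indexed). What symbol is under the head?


Tape: [0, 0, 1, 0]
Positions: 0 1 2 3
Values:    0 0 1 0
Head at position 0
tape[0] = 0

0


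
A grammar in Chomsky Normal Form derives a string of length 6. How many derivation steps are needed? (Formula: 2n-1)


Chomsky Normal Form derivation:
String length n = 6
Each step either:
  - Splits a nonterminal into two (n-1 such steps)
  - Converts a nonterminal to terminal (n such steps)
Total = (n-1) + n = 2n - 1
= 2(6) - 1
= 12 - 1
= 11

11


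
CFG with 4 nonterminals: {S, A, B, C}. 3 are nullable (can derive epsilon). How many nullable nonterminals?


Nonterminals: {S, A, B, C}
A nonterminal is nullable if it can derive epsilon
Counting nullable nonterminals: 3
Total nullable = 3

3


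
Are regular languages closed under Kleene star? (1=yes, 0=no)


Regular languages are closed under:
- Union (DFA product construction)
- Intersection (DFA product construction)
- Complement (swap accept/reject states)
- Concatenation (NFA construction)
- Kleene star (NFA construction)
Kleene star is in this list
Therefore: closed

1


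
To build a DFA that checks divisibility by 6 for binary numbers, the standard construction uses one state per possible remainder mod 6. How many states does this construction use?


Divisibility by 6 is tracked via the remainder mod 6: 0, 1, ..., 5
The construction assigns one state to each remainder
Number of remainders = 6

6


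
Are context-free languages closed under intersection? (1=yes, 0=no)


CFL closure properties:
  Closed under: union, concatenation, Kleene star
  NOT closed under: intersection, complement
Operation 'intersection' is in not-closed list -> No (not closed)

0


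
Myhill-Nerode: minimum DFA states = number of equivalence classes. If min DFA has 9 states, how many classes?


Myhill-Nerode theorem:
Number of equivalence classes = number of states in minimal DFA
Minimal DFA states = 9
Therefore equivalence classes = 9

9


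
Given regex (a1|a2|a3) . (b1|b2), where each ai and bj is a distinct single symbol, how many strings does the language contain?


First group: 3 alternatives
Second group: 2 alternatives
Concatenation: each choice from group 1 pairs with each from group 2
Total = 3 x 2 = 6

6


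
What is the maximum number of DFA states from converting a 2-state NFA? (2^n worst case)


NFA has 2 states
Subset construction: each DFA state = subset of NFA states
Maximum subsets = 2^2
2^2 = 4

4


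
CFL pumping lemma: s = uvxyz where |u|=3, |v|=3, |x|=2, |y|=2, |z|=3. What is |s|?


|s| = |u| + |v| + |x| + |y| + |z|
= 3 + 3 + 2 + 2 + 3
= 6 + 2 + 5
= 8 + 5
= 13

13


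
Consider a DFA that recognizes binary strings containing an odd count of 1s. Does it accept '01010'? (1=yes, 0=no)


DFA has 2 states: q_even (start, accept=no) and q_odd
Processing string '01010' character by character:
  Position 0: read '0', 1-count=0 -> q_even (no change)
  Position 1: read '1', 1-count=1 -> q_odd
  Position 2: read '0', 1-count=1 -> q_odd (no change)
  Position 3: read '1', 1-count=2 -> q_even
  Position 4: read '0', 1-count=2 -> q_even (no change)
Final state: q_even, total 1s = 2 (even); the DFA requires an odd count -> reject

0


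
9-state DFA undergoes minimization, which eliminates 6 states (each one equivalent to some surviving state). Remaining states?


Original DFA: 9 states
Redundant states removed: 6
Minimized states = original - removed
= 9 - 6
= 3

3


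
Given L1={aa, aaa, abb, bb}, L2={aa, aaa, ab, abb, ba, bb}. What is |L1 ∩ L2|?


L1 = {aa, aaa, abb, bb}
L2 = {aa, aaa, ab, abb, ba, bb}
Checking each string in L1 against L2:
  'aa': in L2? Yes
  'aaa': in L2? Yes
  'abb': in L2? Yes
  'bb': in L2? Yes
Intersection = {aa, aaa, abb, bb}
|L1 ∩ L2| = 4

4


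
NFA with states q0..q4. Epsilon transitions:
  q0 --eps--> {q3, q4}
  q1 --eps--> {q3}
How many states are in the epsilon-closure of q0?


Starting from q0
Initialize closure = {q0}
Follow epsilon from q0 -> add q3
Follow epsilon from q0 -> add q4
Final closure: {q0, q3, q4}
Size = 3

3
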